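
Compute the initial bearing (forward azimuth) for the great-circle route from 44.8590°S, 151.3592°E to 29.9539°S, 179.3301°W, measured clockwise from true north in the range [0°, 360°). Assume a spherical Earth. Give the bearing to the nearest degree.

Δλ = -179.3301 − 151.3592 = -330.6893°; wrapped into (−180°, 180°]: 29.3107°.
θ = atan2( sin Δλ · cos φ₂ , cos φ₁ · sin φ₂ − sin φ₁ · cos φ₂ · cos Δλ )
  = atan2(0.42416, 0.17898) = 67.122° → normalised to [0°, 360°): 67.122°.

67°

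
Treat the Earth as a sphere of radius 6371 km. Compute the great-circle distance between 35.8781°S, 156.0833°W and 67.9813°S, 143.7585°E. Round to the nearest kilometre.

5117 km

Δλ = 143.7585 − -156.0833 = 299.8418°; wrapped into (−180°, 180°]: -60.1582°.
Δφ = -67.9813 − -35.8781 = -32.1032°.
a = sin²(Δφ/2) + cos φ₁ · cos φ₂ · sin²(Δλ/2) = 0.152761.
c = 2·atan2(√a, √(1−a)) = 0.80310 rad → d = 6371·c ≈ 5116.57 km.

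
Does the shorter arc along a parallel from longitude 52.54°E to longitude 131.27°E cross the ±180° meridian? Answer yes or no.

No

Signed shortest Δλ = ((131.27 − 52.54 + 180) mod 360) − 180 = 78.73°.
Going east by 78.73° from +52.54° reaches +131.27° without touching 180°.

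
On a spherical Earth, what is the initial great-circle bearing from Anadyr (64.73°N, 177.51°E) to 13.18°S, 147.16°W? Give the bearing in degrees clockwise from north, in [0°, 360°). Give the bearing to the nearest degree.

Δλ = -147.16 − 177.51 = -324.67°; wrapped into (−180°, 180°]: 35.33°.
θ = atan2( sin Δλ · cos φ₂ , cos φ₁ · sin φ₂ − sin φ₁ · cos φ₂ · cos Δλ )
  = atan2(0.56305, -0.81567) = 145.383° → normalised to [0°, 360°): 145.383°.

145°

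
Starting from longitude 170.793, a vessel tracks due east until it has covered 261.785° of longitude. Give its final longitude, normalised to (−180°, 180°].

+72.578°

Start at +170.793°; shift +261.785° → +432.578°.
+432.578° lies outside (−180°, 180°]; subtract 360° → +72.578°.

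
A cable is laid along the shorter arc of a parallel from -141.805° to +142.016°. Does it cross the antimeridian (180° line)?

Naïve |142.016 − -141.805| = 283.821° > 180°, so the shorter arc goes the other way round — across 180°.
Signed shortest Δλ = ((142.016 − -141.805 + 180) mod 360) − 180 = -76.179°.
Going west by 76.179° from -141.805° passes through 180° before reaching +142.016°.

Yes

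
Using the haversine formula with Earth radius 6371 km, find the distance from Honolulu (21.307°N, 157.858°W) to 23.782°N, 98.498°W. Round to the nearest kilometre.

6058 km

Δλ = -98.498 − -157.858 = 59.360°.
Δφ = 23.782 − 21.307 = 2.475°.
a = sin²(Δφ/2) + cos φ₁ · cos φ₂ · sin²(Δλ/2) = 0.209491.
c = 2·atan2(√a, √(1−a)) = 0.95082 rad → d = 6371·c ≈ 6057.65 km.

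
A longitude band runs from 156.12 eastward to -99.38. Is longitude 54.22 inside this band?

No

Band width going east from +156.12° to -99.38°: ((-99.38 − 156.12) mod 360) = 104.50°.
Offset of +54.22° east of the west edge: ((54.22 − 156.12) mod 360) = 258.10°.
258.10° > 104.50° ⇒ outside.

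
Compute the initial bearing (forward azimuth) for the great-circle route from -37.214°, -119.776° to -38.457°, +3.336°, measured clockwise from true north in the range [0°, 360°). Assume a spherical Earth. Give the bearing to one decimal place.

139.0°

Δλ = 3.336 − -119.776 = 123.112°.
θ = atan2( sin Δλ · cos φ₂ , cos φ₁ · sin φ₂ − sin φ₁ · cos φ₂ · cos Δλ )
  = atan2(0.65591, -0.75401) = 138.980° → normalised to [0°, 360°): 138.980°.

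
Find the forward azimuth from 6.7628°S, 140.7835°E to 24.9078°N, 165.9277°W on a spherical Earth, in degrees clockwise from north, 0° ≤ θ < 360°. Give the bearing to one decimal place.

56.5°

Δλ = -165.9277 − 140.7835 = -306.7112°; wrapped into (−180°, 180°]: 53.2888°.
θ = atan2( sin Δλ · cos φ₂ , cos φ₁ · sin φ₂ − sin φ₁ · cos φ₂ · cos Δλ )
  = atan2(0.72709, 0.48208) = 56.455° → normalised to [0°, 360°): 56.455°.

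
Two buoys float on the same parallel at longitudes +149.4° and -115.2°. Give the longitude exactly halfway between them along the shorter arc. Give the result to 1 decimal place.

Signed shortest Δλ from +149.4° to -115.2° is +95.4°.
Midpoint longitude = +149.4° + (+95.4°)/2 = +149.4° + 47.7° = +197.1°.
Normalise into (−180°, 180°]: -162.9°.
(The naïve average (+149.4 + -115.2)/2 = 17.1° is on the wrong side of the globe.)

-162.9°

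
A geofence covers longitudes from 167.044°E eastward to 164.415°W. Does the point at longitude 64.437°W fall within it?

No

Band width going east from +167.044° to -164.415°: ((-164.415 − 167.044) mod 360) = 28.541°.
Offset of -64.437° east of the west edge: ((-64.437 − 167.044) mod 360) = 128.519°.
128.519° > 28.541° ⇒ outside.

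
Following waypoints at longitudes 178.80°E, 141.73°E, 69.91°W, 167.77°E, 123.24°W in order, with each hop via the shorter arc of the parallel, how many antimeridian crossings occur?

Leg 1: +178.80° → +141.73°, shortest Δλ = -37.07° (west) — does not cross 180°.
Leg 2: +141.73° → -69.91°, shortest Δλ = 148.36° (east) — crosses 180°.
Leg 3: -69.91° → +167.77°, shortest Δλ = -122.32° (west) — crosses 180°.
Leg 4: +167.77° → -123.24°, shortest Δλ = 68.99° (east) — crosses 180°.
Total crossings: 3.

3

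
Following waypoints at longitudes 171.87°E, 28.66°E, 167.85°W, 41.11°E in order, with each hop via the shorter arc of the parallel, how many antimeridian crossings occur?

Leg 1: +171.87° → +28.66°, shortest Δλ = -143.21° (west) — does not cross 180°.
Leg 2: +28.66° → -167.85°, shortest Δλ = 163.49° (east) — crosses 180°.
Leg 3: -167.85° → +41.11°, shortest Δλ = -151.04° (west) — crosses 180°.
Total crossings: 2.

2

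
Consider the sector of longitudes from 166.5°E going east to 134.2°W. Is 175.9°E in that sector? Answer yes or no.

Yes

Band width going east from +166.5° to -134.2°: ((-134.2 − 166.5) mod 360) = 59.3°.
Offset of +175.9° east of the west edge: ((175.9 − 166.5) mod 360) = 9.4°.
9.4° ≤ 59.3° ⇒ inside.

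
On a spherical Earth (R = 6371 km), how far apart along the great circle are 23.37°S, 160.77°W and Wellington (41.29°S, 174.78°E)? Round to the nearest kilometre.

3021 km

Δλ = 174.78 − -160.77 = 335.55°; wrapped into (−180°, 180°]: -24.45°.
Δφ = -41.29 − -23.37 = -17.92°.
a = sin²(Δφ/2) + cos φ₁ · cos φ₂ · sin²(Δλ/2) = 0.055183.
c = 2·atan2(√a, √(1−a)) = 0.47425 rad → d = 6371·c ≈ 3021.48 km.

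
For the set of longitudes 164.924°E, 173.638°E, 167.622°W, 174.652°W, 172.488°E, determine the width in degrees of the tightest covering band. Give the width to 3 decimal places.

Sort the longitudes: -174.652°, -167.622°, +164.924°, +172.488°, +173.638°.
Eastward gaps between consecutive values (wrapping around): 7.030°, 332.546°, 7.564°, 1.150°, 11.710°.
Largest gap = 332.546° ⇒ minimal covering band is its complement: 360° − 332.546° = 27.454°.
Band runs from +164.924° eastward to -167.622°, crossing the antimeridian.

27.454°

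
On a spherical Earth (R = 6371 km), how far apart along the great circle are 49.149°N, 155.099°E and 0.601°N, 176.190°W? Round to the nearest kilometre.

6053 km

Δλ = -176.190 − 155.099 = -331.289°; wrapped into (−180°, 180°]: 28.711°.
Δφ = 0.601 − 49.149 = -48.548°.
a = sin²(Δφ/2) + cos φ₁ · cos φ₂ · sin²(Δλ/2) = 0.209211.
c = 2·atan2(√a, √(1−a)) = 0.95013 rad → d = 6371·c ≈ 6053.27 km.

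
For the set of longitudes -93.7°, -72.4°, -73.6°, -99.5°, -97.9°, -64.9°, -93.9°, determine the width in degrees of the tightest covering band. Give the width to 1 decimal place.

34.6°

Sort the longitudes: -99.5°, -97.9°, -93.9°, -93.7°, -73.6°, -72.4°, -64.9°.
Eastward gaps between consecutive values (wrapping around): 1.6°, 4.0°, 0.2°, 20.1°, 1.2°, 7.5°, 325.4°.
Largest gap = 325.4° ⇒ minimal covering band is its complement: 360° − 325.4° = 34.6°.
Band runs from -99.5° eastward to -64.9°.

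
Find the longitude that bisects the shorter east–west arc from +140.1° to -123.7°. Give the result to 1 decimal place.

Signed shortest Δλ from +140.1° to -123.7° is +96.2°.
Midpoint longitude = +140.1° + (+96.2°)/2 = +140.1° + 48.1° = +188.2°.
Normalise into (−180°, 180°]: -171.8°.
(The naïve average (+140.1 + -123.7)/2 = 8.2° is on the wrong side of the globe.)

-171.8°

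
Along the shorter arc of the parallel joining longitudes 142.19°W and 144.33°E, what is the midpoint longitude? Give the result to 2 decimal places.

178.93°W

Signed shortest Δλ from -142.19° to +144.33° is -73.48°.
Midpoint longitude = -142.19° + (-73.48°)/2 = -142.19° − 36.74° = -178.93°.
(The naïve average (-142.19 + +144.33)/2 = 1.07° is on the wrong side of the globe.)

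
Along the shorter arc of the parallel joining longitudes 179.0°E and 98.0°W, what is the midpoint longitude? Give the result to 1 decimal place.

Signed shortest Δλ from +179.0° to -98.0° is +83.0°.
Midpoint longitude = +179.0° + (+83.0°)/2 = +179.0° + 41.5° = +220.5°.
Normalise into (−180°, 180°]: -139.5°.
(The naïve average (+179.0 + -98.0)/2 = 40.5° is on the wrong side of the globe.)

139.5°W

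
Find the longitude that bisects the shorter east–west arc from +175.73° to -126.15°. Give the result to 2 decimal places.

Signed shortest Δλ from +175.73° to -126.15° is +58.12°.
Midpoint longitude = +175.73° + (+58.12°)/2 = +175.73° + 29.06° = +204.79°.
Normalise into (−180°, 180°]: -155.21°.
(The naïve average (+175.73 + -126.15)/2 = 24.79° is on the wrong side of the globe.)

-155.21°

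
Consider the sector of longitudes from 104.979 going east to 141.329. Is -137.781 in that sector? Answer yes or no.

Band width going east from +104.979° to +141.329°: ((141.329 − 104.979) mod 360) = 36.350°.
Offset of -137.781° east of the west edge: ((-137.781 − 104.979) mod 360) = 117.240°.
117.240° > 36.350° ⇒ outside.

No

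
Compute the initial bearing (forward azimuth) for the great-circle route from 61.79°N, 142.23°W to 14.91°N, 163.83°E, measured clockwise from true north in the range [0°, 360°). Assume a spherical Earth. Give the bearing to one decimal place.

244.1°

Δλ = 163.83 − -142.23 = 306.06°; wrapped into (−180°, 180°]: -53.94°.
θ = atan2( sin Δλ · cos φ₂ , cos φ₁ · sin φ₂ − sin φ₁ · cos φ₂ · cos Δλ )
  = atan2(-0.78118, -0.37962) = -115.918° → normalised to [0°, 360°): 244.082°.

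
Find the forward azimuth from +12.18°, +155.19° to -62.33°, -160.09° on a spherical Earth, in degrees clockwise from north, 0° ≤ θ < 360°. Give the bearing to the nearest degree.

161°

Δλ = -160.09 − 155.19 = -315.28°; wrapped into (−180°, 180°]: 44.72°.
θ = atan2( sin Δλ · cos φ₂ , cos φ₁ · sin φ₂ − sin φ₁ · cos φ₂ · cos Δλ )
  = atan2(0.32676, -0.93532) = 160.743° → normalised to [0°, 360°): 160.743°.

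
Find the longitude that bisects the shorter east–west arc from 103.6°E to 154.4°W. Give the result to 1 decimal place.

154.6°E

Signed shortest Δλ from +103.6° to -154.4° is +102.0°.
Midpoint longitude = +103.6° + (+102.0°)/2 = +103.6° + 51.0° = +154.6°.
(The naïve average (+103.6 + -154.4)/2 = -25.4° is on the wrong side of the globe.)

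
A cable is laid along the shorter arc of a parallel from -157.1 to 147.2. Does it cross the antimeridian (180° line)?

Yes

Naïve |147.2 − -157.1| = 304.3° > 180°, so the shorter arc goes the other way round — across 180°.
Signed shortest Δλ = ((147.2 − -157.1 + 180) mod 360) − 180 = -55.7°.
Going west by 55.7° from -157.1° passes through 180° before reaching +147.2°.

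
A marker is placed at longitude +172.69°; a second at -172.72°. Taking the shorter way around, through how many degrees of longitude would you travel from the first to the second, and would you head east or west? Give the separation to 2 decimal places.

Raw difference: -172.72 − 172.69 = -345.41°.
Normalise into (−180°, 180°]: -345.41° + 360° = 14.59°.
Positive ⇒ the second point lies to the east; separation 14.59°.

14.59° east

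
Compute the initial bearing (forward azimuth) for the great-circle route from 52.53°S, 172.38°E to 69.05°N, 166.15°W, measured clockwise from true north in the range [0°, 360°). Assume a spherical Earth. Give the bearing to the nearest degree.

Δλ = -166.15 − 172.38 = -338.53°; wrapped into (−180°, 180°]: 21.47°.
θ = atan2( sin Δλ · cos φ₂ , cos φ₁ · sin φ₂ − sin φ₁ · cos φ₂ · cos Δλ )
  = atan2(0.13087, 0.83222) = 8.937° → normalised to [0°, 360°): 8.937°.

9°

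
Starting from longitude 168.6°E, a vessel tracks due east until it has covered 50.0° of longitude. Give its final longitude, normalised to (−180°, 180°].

141.4°W

Start at +168.6°; shift +50.0° → +218.6°.
+218.6° lies outside (−180°, 180°]; subtract 360° → -141.4°.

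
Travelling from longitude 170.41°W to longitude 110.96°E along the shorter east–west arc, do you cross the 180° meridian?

Yes

Naïve |110.96 − -170.41| = 281.37° > 180°, so the shorter arc goes the other way round — across 180°.
Signed shortest Δλ = ((110.96 − -170.41 + 180) mod 360) − 180 = -78.63°.
Going west by 78.63° from -170.41° passes through 180° before reaching +110.96°.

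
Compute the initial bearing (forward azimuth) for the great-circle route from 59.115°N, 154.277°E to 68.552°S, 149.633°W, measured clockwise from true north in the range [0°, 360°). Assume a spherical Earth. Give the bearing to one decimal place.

Δλ = -149.633 − 154.277 = -303.910°; wrapped into (−180°, 180°]: 56.090°.
θ = atan2( sin Δλ · cos φ₂ , cos φ₁ · sin φ₂ − sin φ₁ · cos φ₂ · cos Δλ )
  = atan2(0.30346, -0.65284) = 155.069° → normalised to [0°, 360°): 155.069°.

155.1°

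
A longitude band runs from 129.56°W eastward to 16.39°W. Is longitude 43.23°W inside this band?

Yes

Band width going east from -129.56° to -16.39°: ((-16.39 − -129.56) mod 360) = 113.17°.
Offset of -43.23° east of the west edge: ((-43.23 − -129.56) mod 360) = 86.33°.
86.33° ≤ 113.17° ⇒ inside.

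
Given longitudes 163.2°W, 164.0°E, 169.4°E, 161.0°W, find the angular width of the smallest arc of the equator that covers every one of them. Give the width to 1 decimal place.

35.0°

Sort the longitudes: -163.2°, -161.0°, +164.0°, +169.4°.
Eastward gaps between consecutive values (wrapping around): 2.2°, 325.0°, 5.4°, 27.4°.
Largest gap = 325.0° ⇒ minimal covering band is its complement: 360° − 325.0° = 35.0°.
Band runs from +164.0° eastward to -161.0°, crossing the antimeridian.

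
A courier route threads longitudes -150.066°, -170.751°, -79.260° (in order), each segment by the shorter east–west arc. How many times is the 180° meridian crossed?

0

Leg 1: -150.066° → -170.751°, shortest Δλ = -20.685° (west) — does not cross 180°.
Leg 2: -170.751° → -79.260°, shortest Δλ = 91.491° (east) — does not cross 180°.
Total crossings: 0.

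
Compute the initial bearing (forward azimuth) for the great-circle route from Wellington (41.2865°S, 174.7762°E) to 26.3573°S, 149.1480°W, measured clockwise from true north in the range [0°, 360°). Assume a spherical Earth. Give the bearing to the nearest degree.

75°

Δλ = -149.1480 − 174.7762 = -323.9242°; wrapped into (−180°, 180°]: 36.0758°.
θ = atan2( sin Δλ · cos φ₂ , cos φ₁ · sin φ₂ − sin φ₁ · cos φ₂ · cos Δλ )
  = atan2(0.52764, 0.14425) = 74.710° → normalised to [0°, 360°): 74.710°.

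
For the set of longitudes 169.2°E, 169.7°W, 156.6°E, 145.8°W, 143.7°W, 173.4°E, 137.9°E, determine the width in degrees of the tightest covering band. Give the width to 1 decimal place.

78.4°

Sort the longitudes: -169.7°, -145.8°, -143.7°, +137.9°, +156.6°, +169.2°, +173.4°.
Eastward gaps between consecutive values (wrapping around): 23.9°, 2.1°, 281.6°, 18.7°, 12.6°, 4.2°, 16.9°.
Largest gap = 281.6° ⇒ minimal covering band is its complement: 360° − 281.6° = 78.4°.
Band runs from +137.9° eastward to -143.7°, crossing the antimeridian.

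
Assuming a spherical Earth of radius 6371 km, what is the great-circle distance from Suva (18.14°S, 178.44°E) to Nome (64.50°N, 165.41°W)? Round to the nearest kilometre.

Δλ = -165.41 − 178.44 = -343.85°; wrapped into (−180°, 180°]: 16.15°.
Δφ = 64.50 − -18.14 = 82.64°.
a = sin²(Δφ/2) + cos φ₁ · cos φ₂ · sin²(Δλ/2) = 0.444021.
c = 2·atan2(√a, √(1−a)) = 1.45860 rad → d = 6371·c ≈ 9292.76 km.

9293 km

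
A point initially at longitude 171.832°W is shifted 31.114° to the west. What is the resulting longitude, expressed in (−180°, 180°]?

157.054°E

Start at -171.832°; shift −31.114° → -202.946°.
-202.946° lies outside (−180°, 180°]; add 360° → +157.054°.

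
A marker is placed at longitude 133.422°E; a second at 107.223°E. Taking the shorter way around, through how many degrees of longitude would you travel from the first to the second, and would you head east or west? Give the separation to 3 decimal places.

26.199° west

Raw difference: 107.223 − 133.422 = -26.199°.
Normalise into (−180°, 180°]: -26.199° stays -26.199°.
Negative ⇒ the second point lies to the west; separation 26.199°.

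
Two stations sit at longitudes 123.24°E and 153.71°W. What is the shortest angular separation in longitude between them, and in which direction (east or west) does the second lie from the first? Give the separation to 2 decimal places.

83.05° east

Raw difference: -153.71 − 123.24 = -276.95°.
Normalise into (−180°, 180°]: -276.95° + 360° = 83.05°.
Positive ⇒ the second point lies to the east; separation 83.05°.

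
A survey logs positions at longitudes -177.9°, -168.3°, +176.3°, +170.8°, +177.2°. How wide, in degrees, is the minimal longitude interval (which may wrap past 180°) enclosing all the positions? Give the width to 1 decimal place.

20.9°

Sort the longitudes: -177.9°, -168.3°, +170.8°, +176.3°, +177.2°.
Eastward gaps between consecutive values (wrapping around): 9.6°, 339.1°, 5.5°, 0.9°, 4.9°.
Largest gap = 339.1° ⇒ minimal covering band is its complement: 360° − 339.1° = 20.9°.
Band runs from +170.8° eastward to -168.3°, crossing the antimeridian.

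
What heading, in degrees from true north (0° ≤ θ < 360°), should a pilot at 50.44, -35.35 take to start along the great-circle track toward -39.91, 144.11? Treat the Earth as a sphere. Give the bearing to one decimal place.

Δλ = 144.11 − -35.35 = 179.46°.
θ = atan2( sin Δλ · cos φ₂ , cos φ₁ · sin φ₂ − sin φ₁ · cos φ₂ · cos Δλ )
  = atan2(0.00723, 0.18272) = 2.266° → normalised to [0°, 360°): 2.266°.

2.3°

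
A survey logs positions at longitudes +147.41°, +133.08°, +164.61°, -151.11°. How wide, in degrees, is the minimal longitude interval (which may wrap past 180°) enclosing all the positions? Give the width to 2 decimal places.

75.81°

Sort the longitudes: -151.11°, +133.08°, +147.41°, +164.61°.
Eastward gaps between consecutive values (wrapping around): 284.19°, 14.33°, 17.20°, 44.28°.
Largest gap = 284.19° ⇒ minimal covering band is its complement: 360° − 284.19° = 75.81°.
Band runs from +133.08° eastward to -151.11°, crossing the antimeridian.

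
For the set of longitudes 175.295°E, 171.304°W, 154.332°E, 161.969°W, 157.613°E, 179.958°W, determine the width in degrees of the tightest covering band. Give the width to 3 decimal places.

43.699°

Sort the longitudes: -179.958°, -171.304°, -161.969°, +154.332°, +157.613°, +175.295°.
Eastward gaps between consecutive values (wrapping around): 8.654°, 9.335°, 316.301°, 3.281°, 17.682°, 4.747°.
Largest gap = 316.301° ⇒ minimal covering band is its complement: 360° − 316.301° = 43.699°.
Band runs from +154.332° eastward to -161.969°, crossing the antimeridian.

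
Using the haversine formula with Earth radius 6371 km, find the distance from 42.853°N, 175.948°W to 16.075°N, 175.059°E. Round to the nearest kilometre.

Δλ = 175.059 − -175.948 = 351.007°; wrapped into (−180°, 180°]: -8.993°.
Δφ = 16.075 − 42.853 = -26.778°.
a = sin²(Δφ/2) + cos φ₁ · cos φ₂ · sin²(Δλ/2) = 0.057950.
c = 2·atan2(√a, √(1−a)) = 0.48623 rad → d = 6371·c ≈ 3097.79 km.

3098 km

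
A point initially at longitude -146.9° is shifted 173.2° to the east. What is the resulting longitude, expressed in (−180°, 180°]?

Start at -146.9°; shift +173.2° → +26.3°.
+26.3° already lies in (−180°, 180°].

+26.3°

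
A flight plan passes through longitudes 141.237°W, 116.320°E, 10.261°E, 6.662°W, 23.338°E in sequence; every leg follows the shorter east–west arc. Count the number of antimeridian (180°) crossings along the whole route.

1

Leg 1: -141.237° → +116.320°, shortest Δλ = -102.443° (west) — crosses 180°.
Leg 2: +116.320° → +10.261°, shortest Δλ = -106.059° (west) — does not cross 180°.
Leg 3: +10.261° → -6.662°, shortest Δλ = -16.923° (west) — does not cross 180°.
Leg 4: -6.662° → +23.338°, shortest Δλ = 30.0° (east) — does not cross 180°.
Total crossings: 1.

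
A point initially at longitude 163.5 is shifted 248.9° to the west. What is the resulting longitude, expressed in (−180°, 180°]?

-85.4°

Start at +163.5°; shift −248.9° → -85.4°.
-85.4° already lies in (−180°, 180°].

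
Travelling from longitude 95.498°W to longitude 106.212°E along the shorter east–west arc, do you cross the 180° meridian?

Yes

Naïve |106.212 − -95.498| = 201.71° > 180°, so the shorter arc goes the other way round — across 180°.
Signed shortest Δλ = ((106.212 − -95.498 + 180) mod 360) − 180 = -158.29°.
Going west by 158.29° from -95.498° passes through 180° before reaching +106.212°.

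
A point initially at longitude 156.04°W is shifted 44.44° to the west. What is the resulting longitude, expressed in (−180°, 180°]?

Start at -156.04°; shift −44.44° → -200.48°.
-200.48° lies outside (−180°, 180°]; add 360° → +159.52°.

159.52°E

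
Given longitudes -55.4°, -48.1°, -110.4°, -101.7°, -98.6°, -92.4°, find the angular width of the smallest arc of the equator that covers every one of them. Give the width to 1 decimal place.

Sort the longitudes: -110.4°, -101.7°, -98.6°, -92.4°, -55.4°, -48.1°.
Eastward gaps between consecutive values (wrapping around): 8.7°, 3.1°, 6.2°, 37.0°, 7.3°, 297.7°.
Largest gap = 297.7° ⇒ minimal covering band is its complement: 360° − 297.7° = 62.3°.
Band runs from -110.4° eastward to -48.1°.

62.3°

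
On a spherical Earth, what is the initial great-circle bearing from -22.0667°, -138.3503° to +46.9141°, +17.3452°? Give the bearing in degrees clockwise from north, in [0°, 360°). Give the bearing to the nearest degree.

Δλ = 17.3452 − -138.3503 = 155.6955°.
θ = atan2( sin Δλ · cos φ₂ , cos φ₁ · sin φ₂ − sin φ₁ · cos φ₂ · cos Δλ )
  = atan2(0.28115, 0.44295) = 32.404° → normalised to [0°, 360°): 32.404°.

32°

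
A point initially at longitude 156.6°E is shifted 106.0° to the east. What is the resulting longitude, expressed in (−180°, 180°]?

Start at +156.6°; shift +106.0° → +262.6°.
+262.6° lies outside (−180°, 180°]; subtract 360° → -97.4°.

97.4°W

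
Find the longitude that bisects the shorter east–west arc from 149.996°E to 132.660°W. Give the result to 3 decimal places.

Signed shortest Δλ from +149.996° to -132.660° is +77.344°.
Midpoint longitude = +149.996° + (+77.344°)/2 = +149.996° + 38.672° = +188.668°.
Normalise into (−180°, 180°]: -171.332°.
(The naïve average (+149.996 + -132.660)/2 = 8.668° is on the wrong side of the globe.)

171.332°W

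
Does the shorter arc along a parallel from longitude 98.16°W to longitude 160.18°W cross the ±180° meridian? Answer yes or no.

Signed shortest Δλ = ((-160.18 − -98.16 + 180) mod 360) − 180 = -62.02°.
Going west by 62.02° from -98.16° reaches -160.18° without touching 180°.

No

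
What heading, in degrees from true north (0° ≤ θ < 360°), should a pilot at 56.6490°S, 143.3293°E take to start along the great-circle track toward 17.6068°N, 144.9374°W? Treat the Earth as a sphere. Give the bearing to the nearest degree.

65°

Δλ = -144.9374 − 143.3293 = -288.2667°; wrapped into (−180°, 180°]: 71.7333°.
θ = atan2( sin Δλ · cos φ₂ , cos φ₁ · sin φ₂ − sin φ₁ · cos φ₂ · cos Δλ )
  = atan2(0.90512, 0.41585) = 65.324° → normalised to [0°, 360°): 65.324°.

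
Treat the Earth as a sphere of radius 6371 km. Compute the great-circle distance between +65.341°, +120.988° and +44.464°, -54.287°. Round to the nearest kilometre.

Δλ = -54.287 − 120.988 = -175.275°.
Δφ = 44.464 − 65.341 = -20.877°.
a = sin²(Δφ/2) + cos φ₁ · cos φ₂ · sin²(Δλ/2) = 0.330084.
c = 2·atan2(√a, √(1−a)) = 1.22406 rad → d = 6371·c ≈ 7798.47 km.

7798 km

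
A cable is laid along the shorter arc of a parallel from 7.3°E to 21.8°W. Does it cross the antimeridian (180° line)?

No

Signed shortest Δλ = ((-21.8 − 7.3 + 180) mod 360) − 180 = -29.1°.
Going west by 29.1° from +7.3° reaches -21.8° without touching 180°.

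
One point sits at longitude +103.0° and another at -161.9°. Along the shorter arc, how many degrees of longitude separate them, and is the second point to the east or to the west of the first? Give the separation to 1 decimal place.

Raw difference: -161.9 − 103.0 = -264.9°.
Normalise into (−180°, 180°]: -264.9° + 360° = 95.1°.
Positive ⇒ the second point lies to the east; separation 95.1°.

95.1° east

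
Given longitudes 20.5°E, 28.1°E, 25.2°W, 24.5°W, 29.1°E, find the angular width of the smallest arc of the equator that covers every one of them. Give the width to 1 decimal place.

Sort the longitudes: -25.2°, -24.5°, +20.5°, +28.1°, +29.1°.
Eastward gaps between consecutive values (wrapping around): 0.7°, 45.0°, 7.6°, 1.0°, 305.7°.
Largest gap = 305.7° ⇒ minimal covering band is its complement: 360° − 305.7° = 54.3°.
Band runs from -25.2° eastward to +29.1°.

54.3°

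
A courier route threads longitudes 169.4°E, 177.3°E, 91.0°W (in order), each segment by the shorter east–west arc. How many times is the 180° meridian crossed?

1

Leg 1: +169.4° → +177.3°, shortest Δλ = 7.9° (east) — does not cross 180°.
Leg 2: +177.3° → -91.0°, shortest Δλ = 91.7° (east) — crosses 180°.
Total crossings: 1.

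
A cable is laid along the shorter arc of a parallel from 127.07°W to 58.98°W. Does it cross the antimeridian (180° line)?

No

Signed shortest Δλ = ((-58.98 − -127.07 + 180) mod 360) − 180 = 68.09°.
Going east by 68.09° from -127.07° reaches -58.98° without touching 180°.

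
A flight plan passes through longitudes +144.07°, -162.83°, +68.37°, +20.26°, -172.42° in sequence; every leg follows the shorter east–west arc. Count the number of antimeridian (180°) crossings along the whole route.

3

Leg 1: +144.07° → -162.83°, shortest Δλ = 53.1° (east) — crosses 180°.
Leg 2: -162.83° → +68.37°, shortest Δλ = -128.8° (west) — crosses 180°.
Leg 3: +68.37° → +20.26°, shortest Δλ = -48.11° (west) — does not cross 180°.
Leg 4: +20.26° → -172.42°, shortest Δλ = 167.32° (east) — crosses 180°.
Total crossings: 3.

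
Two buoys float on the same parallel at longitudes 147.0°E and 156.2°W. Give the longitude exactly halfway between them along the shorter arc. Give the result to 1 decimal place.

Signed shortest Δλ from +147.0° to -156.2° is +56.8°.
Midpoint longitude = +147.0° + (+56.8°)/2 = +147.0° + 28.4° = +175.4°.
(The naïve average (+147.0 + -156.2)/2 = -4.6° is on the wrong side of the globe.)

175.4°E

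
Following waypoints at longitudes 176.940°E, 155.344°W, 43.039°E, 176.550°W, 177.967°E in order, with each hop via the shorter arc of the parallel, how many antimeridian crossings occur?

4

Leg 1: +176.940° → -155.344°, shortest Δλ = 27.716° (east) — crosses 180°.
Leg 2: -155.344° → +43.039°, shortest Δλ = -161.617° (west) — crosses 180°.
Leg 3: +43.039° → -176.550°, shortest Δλ = 140.411° (east) — crosses 180°.
Leg 4: -176.550° → +177.967°, shortest Δλ = -5.483° (west) — crosses 180°.
Total crossings: 4.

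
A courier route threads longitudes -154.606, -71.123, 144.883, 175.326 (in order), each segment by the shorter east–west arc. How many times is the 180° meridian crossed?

Leg 1: -154.606° → -71.123°, shortest Δλ = 83.483° (east) — does not cross 180°.
Leg 2: -71.123° → +144.883°, shortest Δλ = -143.994° (west) — crosses 180°.
Leg 3: +144.883° → +175.326°, shortest Δλ = 30.443° (east) — does not cross 180°.
Total crossings: 1.

1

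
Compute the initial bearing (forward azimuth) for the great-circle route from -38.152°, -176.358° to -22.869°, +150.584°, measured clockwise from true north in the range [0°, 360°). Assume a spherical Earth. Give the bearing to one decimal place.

288.8°

Δλ = 150.584 − -176.358 = 326.942°; wrapped into (−180°, 180°]: -33.058°.
θ = atan2( sin Δλ · cos φ₂ , cos φ₁ · sin φ₂ − sin φ₁ · cos φ₂ · cos Δλ )
  = atan2(-0.50261, 0.17145) = -71.165° → normalised to [0°, 360°): 288.835°.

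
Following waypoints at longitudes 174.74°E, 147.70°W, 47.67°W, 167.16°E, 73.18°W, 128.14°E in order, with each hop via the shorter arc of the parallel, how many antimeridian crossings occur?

Leg 1: +174.74° → -147.70°, shortest Δλ = 37.56° (east) — crosses 180°.
Leg 2: -147.70° → -47.67°, shortest Δλ = 100.03° (east) — does not cross 180°.
Leg 3: -47.67° → +167.16°, shortest Δλ = -145.17° (west) — crosses 180°.
Leg 4: +167.16° → -73.18°, shortest Δλ = 119.66° (east) — crosses 180°.
Leg 5: -73.18° → +128.14°, shortest Δλ = -158.68° (west) — crosses 180°.
Total crossings: 4.

4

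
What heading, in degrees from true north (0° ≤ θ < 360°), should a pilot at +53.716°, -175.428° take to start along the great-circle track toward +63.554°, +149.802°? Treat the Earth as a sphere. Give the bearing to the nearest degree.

Δλ = 149.802 − -175.428 = 325.230°; wrapped into (−180°, 180°]: -34.770°.
θ = atan2( sin Δλ · cos φ₂ , cos φ₁ · sin φ₂ − sin φ₁ · cos φ₂ · cos Δλ )
  = atan2(-0.25398, 0.23496) = -47.227° → normalised to [0°, 360°): 312.773°.

313°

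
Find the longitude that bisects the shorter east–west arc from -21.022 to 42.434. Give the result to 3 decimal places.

Signed shortest Δλ from -21.022° to +42.434° is +63.456°.
Midpoint longitude = -21.022° + (+63.456°)/2 = -21.022° + 31.728° = +10.706°.

+10.706°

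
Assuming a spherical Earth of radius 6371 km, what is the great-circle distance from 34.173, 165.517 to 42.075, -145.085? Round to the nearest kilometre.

4348 km

Δλ = -145.085 − 165.517 = -310.602°; wrapped into (−180°, 180°]: 49.398°.
Δφ = 42.075 − 34.173 = 7.902°.
a = sin²(Δφ/2) + cos φ₁ · cos φ₂ · sin²(Δλ/2) = 0.111971.
c = 2·atan2(√a, √(1−a)) = 0.68241 rad → d = 6371·c ≈ 4347.61 km.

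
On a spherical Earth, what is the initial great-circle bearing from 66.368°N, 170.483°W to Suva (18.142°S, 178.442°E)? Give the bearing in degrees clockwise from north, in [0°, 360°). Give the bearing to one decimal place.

Δλ = 178.442 − -170.483 = 348.925°; wrapped into (−180°, 180°]: -11.075°.
θ = atan2( sin Δλ · cos φ₂ , cos φ₁ · sin φ₂ − sin φ₁ · cos φ₂ · cos Δλ )
  = atan2(-0.18254, -0.97920) = -169.440° → normalised to [0°, 360°): 190.560°.

190.6°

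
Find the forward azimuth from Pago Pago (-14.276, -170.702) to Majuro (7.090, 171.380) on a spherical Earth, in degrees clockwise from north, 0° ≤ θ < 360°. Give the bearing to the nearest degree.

Δλ = 171.380 − -170.702 = 342.082°; wrapped into (−180°, 180°]: -17.918°.
θ = atan2( sin Δλ · cos φ₂ , cos φ₁ · sin φ₂ − sin φ₁ · cos φ₂ · cos Δλ )
  = atan2(-0.30530, 0.35246) = -40.900° → normalised to [0°, 360°): 319.100°.

319°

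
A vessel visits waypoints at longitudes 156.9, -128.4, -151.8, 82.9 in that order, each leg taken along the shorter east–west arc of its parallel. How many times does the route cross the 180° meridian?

Leg 1: +156.9° → -128.4°, shortest Δλ = 74.7° (east) — crosses 180°.
Leg 2: -128.4° → -151.8°, shortest Δλ = -23.4° (west) — does not cross 180°.
Leg 3: -151.8° → +82.9°, shortest Δλ = -125.3° (west) — crosses 180°.
Total crossings: 2.

2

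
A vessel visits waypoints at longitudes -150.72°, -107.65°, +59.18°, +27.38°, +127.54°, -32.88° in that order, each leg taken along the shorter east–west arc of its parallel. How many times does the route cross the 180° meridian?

Leg 1: -150.72° → -107.65°, shortest Δλ = 43.07° (east) — does not cross 180°.
Leg 2: -107.65° → +59.18°, shortest Δλ = 166.83° (east) — does not cross 180°.
Leg 3: +59.18° → +27.38°, shortest Δλ = -31.8° (west) — does not cross 180°.
Leg 4: +27.38° → +127.54°, shortest Δλ = 100.16° (east) — does not cross 180°.
Leg 5: +127.54° → -32.88°, shortest Δλ = -160.42° (west) — does not cross 180°.
Total crossings: 0.

0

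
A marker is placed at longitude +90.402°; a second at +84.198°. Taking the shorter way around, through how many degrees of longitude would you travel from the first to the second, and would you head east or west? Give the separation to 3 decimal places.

Raw difference: 84.198 − 90.402 = -6.204°.
Normalise into (−180°, 180°]: -6.204° stays -6.204°.
Negative ⇒ the second point lies to the west; separation 6.204°.

6.204° west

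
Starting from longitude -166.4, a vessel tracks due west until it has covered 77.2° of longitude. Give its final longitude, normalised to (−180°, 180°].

+116.4°

Start at -166.4°; shift −77.2° → -243.6°.
-243.6° lies outside (−180°, 180°]; add 360° → +116.4°.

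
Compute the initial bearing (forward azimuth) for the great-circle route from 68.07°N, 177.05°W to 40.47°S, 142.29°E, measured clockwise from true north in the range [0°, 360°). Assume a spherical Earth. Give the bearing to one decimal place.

212.5°

Δλ = 142.29 − -177.05 = 319.34°; wrapped into (−180°, 180°]: -40.66°.
θ = atan2( sin Δλ · cos φ₂ , cos φ₁ · sin φ₂ − sin φ₁ · cos φ₂ · cos Δλ )
  = atan2(-0.49568, -0.77774) = -147.489° → normalised to [0°, 360°): 212.511°.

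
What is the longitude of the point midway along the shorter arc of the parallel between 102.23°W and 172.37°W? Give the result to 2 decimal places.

137.30°W

Signed shortest Δλ from -102.23° to -172.37° is -70.14°.
Midpoint longitude = -102.23° + (-70.14°)/2 = -102.23° − 35.07° = -137.30°.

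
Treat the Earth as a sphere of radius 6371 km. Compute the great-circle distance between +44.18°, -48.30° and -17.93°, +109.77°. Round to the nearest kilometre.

16450 km

Δλ = 109.77 − -48.30 = 158.07°.
Δφ = -17.93 − 44.18 = -62.11°.
a = sin²(Δφ/2) + cos φ₁ · cos φ₂ · sin²(Δλ/2) = 0.923750.
c = 2·atan2(√a, √(1−a)) = 2.58205 rad → d = 6371·c ≈ 16450.27 km.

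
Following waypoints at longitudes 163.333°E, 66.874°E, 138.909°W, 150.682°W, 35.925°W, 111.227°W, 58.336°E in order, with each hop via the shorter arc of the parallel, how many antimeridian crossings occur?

1

Leg 1: +163.333° → +66.874°, shortest Δλ = -96.459° (west) — does not cross 180°.
Leg 2: +66.874° → -138.909°, shortest Δλ = 154.217° (east) — crosses 180°.
Leg 3: -138.909° → -150.682°, shortest Δλ = -11.773° (west) — does not cross 180°.
Leg 4: -150.682° → -35.925°, shortest Δλ = 114.757° (east) — does not cross 180°.
Leg 5: -35.925° → -111.227°, shortest Δλ = -75.302° (west) — does not cross 180°.
Leg 6: -111.227° → +58.336°, shortest Δλ = 169.563° (east) — does not cross 180°.
Total crossings: 1.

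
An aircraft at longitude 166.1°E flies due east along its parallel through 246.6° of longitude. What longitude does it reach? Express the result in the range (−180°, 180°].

52.7°E

Start at +166.1°; shift +246.6° → +412.7°.
+412.7° lies outside (−180°, 180°]; subtract 360° → +52.7°.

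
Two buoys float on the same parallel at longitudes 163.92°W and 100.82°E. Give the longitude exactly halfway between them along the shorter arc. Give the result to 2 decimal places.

Signed shortest Δλ from -163.92° to +100.82° is -95.26°.
Midpoint longitude = -163.92° + (-95.26°)/2 = -163.92° − 47.63° = -211.55°.
Normalise into (−180°, 180°]: +148.45°.
(The naïve average (-163.92 + +100.82)/2 = -31.55° is on the wrong side of the globe.)

148.45°E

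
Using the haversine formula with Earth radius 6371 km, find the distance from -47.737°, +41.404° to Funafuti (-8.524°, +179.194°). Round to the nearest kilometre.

Δλ = 179.194 − 41.404 = 137.790°.
Δφ = -8.524 − -47.737 = 39.213°.
a = sin²(Δφ/2) + cos φ₁ · cos φ₂ · sin²(Δλ/2) = 0.691470.
c = 2·atan2(√a, √(1−a)) = 1.96377 rad → d = 6371·c ≈ 12511.20 km.

12511 km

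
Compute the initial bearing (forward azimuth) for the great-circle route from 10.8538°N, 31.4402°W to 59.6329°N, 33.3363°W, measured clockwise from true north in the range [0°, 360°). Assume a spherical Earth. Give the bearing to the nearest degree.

Δλ = -33.3363 − -31.4402 = -1.8961°.
θ = atan2( sin Δλ · cos φ₂ , cos φ₁ · sin φ₂ − sin φ₁ · cos φ₂ · cos Δλ )
  = atan2(-0.01673, 0.75223) = -1.274° → normalised to [0°, 360°): 358.726°.

359°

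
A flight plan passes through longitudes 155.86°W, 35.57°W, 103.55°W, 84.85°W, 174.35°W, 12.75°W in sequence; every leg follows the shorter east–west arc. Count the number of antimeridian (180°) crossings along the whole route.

0

Leg 1: -155.86° → -35.57°, shortest Δλ = 120.29° (east) — does not cross 180°.
Leg 2: -35.57° → -103.55°, shortest Δλ = -67.98° (west) — does not cross 180°.
Leg 3: -103.55° → -84.85°, shortest Δλ = 18.7° (east) — does not cross 180°.
Leg 4: -84.85° → -174.35°, shortest Δλ = -89.5° (west) — does not cross 180°.
Leg 5: -174.35° → -12.75°, shortest Δλ = 161.6° (east) — does not cross 180°.
Total crossings: 0.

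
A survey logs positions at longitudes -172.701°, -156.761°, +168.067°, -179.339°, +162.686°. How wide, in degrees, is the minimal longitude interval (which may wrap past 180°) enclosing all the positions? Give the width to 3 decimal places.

40.553°

Sort the longitudes: -179.339°, -172.701°, -156.761°, +162.686°, +168.067°.
Eastward gaps between consecutive values (wrapping around): 6.638°, 15.940°, 319.447°, 5.381°, 12.594°.
Largest gap = 319.447° ⇒ minimal covering band is its complement: 360° − 319.447° = 40.553°.
Band runs from +162.686° eastward to -156.761°, crossing the antimeridian.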